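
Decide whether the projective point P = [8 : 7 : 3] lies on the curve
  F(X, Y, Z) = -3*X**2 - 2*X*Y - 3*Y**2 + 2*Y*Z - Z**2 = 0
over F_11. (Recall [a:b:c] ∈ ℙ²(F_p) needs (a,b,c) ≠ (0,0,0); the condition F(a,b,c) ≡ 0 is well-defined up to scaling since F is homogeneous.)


F(8,7,3) ≡ 0 (mod 11); P is on the curve.

Evaluate F(8, 7, 3) term-by-term (mod 11).
  -3*X**2 ↦ -3·64·1·1 = -192
  -2*X*Y ↦ -2·8·7·1 = -112
  -3*Y**2 ↦ -3·1·49·1 = -147
  2*Y*Z ↦ 2·1·7·3 = 42
  -Z**2 ↦ -1·1·1·9 = -9
Sum: F(8, 7, 3) = (-192) + (-112) + (-147) + (42) + (-9) = -418.
Reducing mod 11: -418 ≡ 0 (mod 11).
Since F(a, b, c) ≡ 0 (mod 11), P lies on the curve.


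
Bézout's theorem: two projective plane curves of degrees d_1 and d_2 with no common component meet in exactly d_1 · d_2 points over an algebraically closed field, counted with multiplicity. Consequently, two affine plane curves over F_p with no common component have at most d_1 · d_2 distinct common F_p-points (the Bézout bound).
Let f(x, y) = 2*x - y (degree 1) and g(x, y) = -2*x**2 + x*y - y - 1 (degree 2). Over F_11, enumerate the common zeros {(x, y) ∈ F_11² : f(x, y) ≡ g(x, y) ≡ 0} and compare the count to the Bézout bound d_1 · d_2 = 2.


Common zeros: {(5, 10)}; count = 1; Bézout bound = 2.

deg(f) = 1, deg(g) = 2, so Bézout bound = 2.
Scan x ∈ F_11. For each x, list the y ∈ F_11 with f(x, y) ≡ 0 and those with g(x, y) ≡ 0 (mod 11); the common zeros in that column are the intersection.
  x = 0: f ≡ 0 at y ∈ {0}; g ≡ 0 at y ∈ {10}; common: ∅.
  x = 1: f ≡ 0 at y ∈ {2}; g ≡ 0 at y ∈ ∅; common: ∅.
  x = 2: f ≡ 0 at y ∈ {4}; g ≡ 0 at y ∈ {9}; common: ∅.
  x = 3: f ≡ 0 at y ∈ {6}; g ≡ 0 at y ∈ {4}; common: ∅.
  x = 4: f ≡ 0 at y ∈ {8}; g ≡ 0 at y ∈ {0}; common: ∅.
  x = 5: f ≡ 0 at y ∈ {10}; g ≡ 0 at y ∈ {10}; common: {10}.
  x = 6: f ≡ 0 at y ∈ {1}; g ≡ 0 at y ∈ {8}; common: ∅.
  x = 7: f ≡ 0 at y ∈ {3}; g ≡ 0 at y ∈ {0}; common: ∅.
  x = 8: f ≡ 0 at y ∈ {5}; g ≡ 0 at y ∈ {9}; common: ∅.
  x = 9: f ≡ 0 at y ∈ {7}; g ≡ 0 at y ∈ {8}; common: ∅.
  x = 10: f ≡ 0 at y ∈ {9}; g ≡ 0 at y ∈ {4}; common: ∅.
Collecting: common zeros = {(5, 10)}, so the count is 1.
Comparison with the Bézout bound: 1 ≤ 2 = deg(f)·deg(g), as expected for curves with no common component (the affine F_11-count falls short of the bound because intersections may lie at infinity, over extension fields, or carry multiplicity).


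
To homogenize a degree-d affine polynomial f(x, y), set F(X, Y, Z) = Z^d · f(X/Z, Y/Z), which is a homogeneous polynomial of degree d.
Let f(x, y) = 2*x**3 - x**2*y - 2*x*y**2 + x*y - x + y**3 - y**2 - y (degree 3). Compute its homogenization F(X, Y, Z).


F(X, Y, Z) = 2*X**3 - X**2*Y - 2*X*Y**2 + X*Y*Z - X*Z**2 + Y**3 - Y**2*Z - Y*Z**2

deg(f) = 3.
Substitute x = X/Z, y = Y/Z into f, then multiply by Z^3.
  monomial 2·x^3·y^0 ↦ 2·X^3·Y^0·Z^0.
  monomial -1·x^2·y^1 ↦ -1·X^2·Y^1·Z^0.
  monomial -2·x^1·y^2 ↦ -2·X^1·Y^2·Z^0.
  monomial 1·x^1·y^1 ↦ 1·X^1·Y^1·Z^1.
  monomial -1·x^1·y^0 ↦ -1·X^1·Y^0·Z^2.
  monomial 1·x^0·y^3 ↦ 1·X^0·Y^3·Z^0.
  monomial -1·x^0·y^2 ↦ -1·X^0·Y^2·Z^1.
  monomial -1·x^0·y^1 ↦ -1·X^0·Y^1·Z^2.
Collecting: F(X, Y, Z) = 2*X**3 - X**2*Y - 2*X*Y**2 + X*Y*Z - X*Z**2 + Y**3 - Y**2*Z - Y*Z**2.


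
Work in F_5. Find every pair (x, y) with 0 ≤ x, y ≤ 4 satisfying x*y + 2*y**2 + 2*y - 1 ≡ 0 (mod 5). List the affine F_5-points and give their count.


Affine F_5-points: {(2, 1), (2, 2), (4, 3), (4, 4)}; count = 4.

For each of the 25 pairs (x, y) ∈ F_5², evaluate f(x, y) mod 5. Record the zeros.
  x = 0: [0↦4, 1↦3, 2↦1, 3↦3, 4↦4]  zeros at y ∈ ∅
  x = 1: [0↦4, 1↦4, 2↦3, 3↦1, 4↦3]  zeros at y ∈ ∅
  x = 2: [0↦4, 1↦0, 2↦0, 3↦4, 4↦2]  zeros at y ∈ {1, 2}
  x = 3: [0↦4, 1↦1, 2↦2, 3↦2, 4↦1]  zeros at y ∈ ∅
  x = 4: [0↦4, 1↦2, 2↦4, 3↦0, 4↦0]  zeros at y ∈ {3, 4}
Collecting zeros: affine points = {(2, 1), (2, 2), (4, 3), (4, 4)}.
Total count |C(F_5)_aff| = 4.


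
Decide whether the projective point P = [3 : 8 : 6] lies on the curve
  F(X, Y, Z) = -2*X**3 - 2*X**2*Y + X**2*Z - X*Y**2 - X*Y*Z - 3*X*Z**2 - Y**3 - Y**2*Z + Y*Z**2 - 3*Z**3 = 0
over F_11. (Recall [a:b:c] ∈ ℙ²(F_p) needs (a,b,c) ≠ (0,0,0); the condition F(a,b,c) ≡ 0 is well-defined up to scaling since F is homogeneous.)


F(3,8,6) ≡ 8 (mod 11); P is NOT on the curve.

Evaluate F(3, 8, 6) term-by-term (mod 11).
  -2*X**3 ↦ -2·27·1·1 = -54
  -2*X**2*Y ↦ -2·9·8·1 = -144
  X**2*Z ↦ 1·9·1·6 = 54
  -X*Y**2 ↦ -1·3·64·1 = -192
  -X*Y*Z ↦ -1·3·8·6 = -144
  -3*X*Z**2 ↦ -3·3·1·36 = -324
  -Y**3 ↦ -1·1·512·1 = -512
  -Y**2*Z ↦ -1·1·64·6 = -384
  Y*Z**2 ↦ 1·1·8·36 = 288
  -3*Z**3 ↦ -3·1·1·216 = -648
Sum: F(3, 8, 6) = (-54) + (-144) + (54) + (-192) + (-144) + (-324) + (-512) + (-384) + (288) + (-648) = -2060.
Reducing mod 11: -2060 ≡ 8 (mod 11).
Since F(a, b, c) ≡ 8 ≠ 0 (mod 11), P does NOT lie on the curve.


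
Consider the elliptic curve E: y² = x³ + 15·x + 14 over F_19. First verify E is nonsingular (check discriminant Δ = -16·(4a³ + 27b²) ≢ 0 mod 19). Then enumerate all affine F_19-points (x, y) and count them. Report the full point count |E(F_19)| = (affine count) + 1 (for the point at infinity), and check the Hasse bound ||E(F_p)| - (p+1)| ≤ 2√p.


Affine points = {(1, 7), (1, 12), (4, 9), (4, 10), (5, 9), (5, 10), (6, 4), (6, 15), (7, 5), (7, 14), (8, 0), (9, 2), (9, 17), (10, 9), (10, 10), (11, 3), (11, 16), (14, 2), (14, 17), (15, 2), (15, 17), (18, 6), (18, 13)}; affine count = 23; |E(F_19)| = 24.

Discriminant check: Δ ∝ 4a³ + 27b² = 4·15³ + 27·14² = 4·3375 + 27·196 ≡ 1 (mod 19). Nonzero ⇒ E is nonsingular.
For each x ∈ F_19, compute rhs = x³ + 15·x + 14 mod 19, then count y ∈ F_19 with y² ≡ rhs.
  x = 0: rhs = 14, matching y values: none (0 points).
  x = 1: rhs = 11, matching y values: 7, 12 (2 points).
  x = 2: rhs = 14, matching y values: none (0 points).
  x = 3: rhs = 10, matching y values: none (0 points).
  x = 4: rhs = 5, matching y values: 9, 10 (2 points).
  x = 5: rhs = 5, matching y values: 9, 10 (2 points).
  x = 6: rhs = 16, matching y values: 4, 15 (2 points).
  x = 7: rhs = 6, matching y values: 5, 14 (2 points).
  x = 8: rhs = 0, matching y values: 0 (1 points).
  x = 9: rhs = 4, matching y values: 2, 17 (2 points).
  x = 10: rhs = 5, matching y values: 9, 10 (2 points).
  x = 11: rhs = 9, matching y values: 3, 16 (2 points).
  x = 12: rhs = 3, matching y values: none (0 points).
  x = 13: rhs = 12, matching y values: none (0 points).
  x = 14: rhs = 4, matching y values: 2, 17 (2 points).
  x = 15: rhs = 4, matching y values: 2, 17 (2 points).
  x = 16: rhs = 18, matching y values: none (0 points).
  x = 17: rhs = 14, matching y values: none (0 points).
  x = 18: rhs = 17, matching y values: 6, 13 (2 points).
Total affine count: 23.
Full point count |E(F_19)| = 23 + 1 = 24.
Hasse bound: |24 − (19+1)| = |4| = 4 ≤ 2√19 ≈ 8.7178 ✓.


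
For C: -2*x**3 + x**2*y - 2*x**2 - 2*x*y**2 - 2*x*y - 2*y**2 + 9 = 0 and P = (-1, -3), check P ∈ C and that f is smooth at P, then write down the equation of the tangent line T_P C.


Tangent line at P: -8*x + 3*y + 1 = 0.

Step 1: f(-1, -3) = 0, so P lies on C.
Step 2: partial derivatives
  f_x(x, y) = -6*x**2 + 2*x*y - 4*x - 2*y**2 - 2*y, f_y(x, y) = x**2 - 4*x*y - 2*x - 4*y.
  f_x(P) = -8, f_y(P) = 3 (gradient nonzero, so P is smooth).
Step 3: tangent line at P: -8·(x − -1) + 3·(y − -3) = 0.
Expanding: -8*x + 3*y + 1 = 0.


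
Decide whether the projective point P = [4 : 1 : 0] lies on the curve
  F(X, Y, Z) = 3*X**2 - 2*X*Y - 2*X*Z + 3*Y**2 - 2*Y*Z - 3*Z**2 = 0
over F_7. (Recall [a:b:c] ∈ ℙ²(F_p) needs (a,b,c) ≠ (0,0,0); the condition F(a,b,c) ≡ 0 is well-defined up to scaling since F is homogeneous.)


F(4,1,0) ≡ 1 (mod 7); P is NOT on the curve.

Evaluate F(4, 1, 0) term-by-term (mod 7).
  3*X**2 ↦ 3·16·1·1 = 48
  -2*X*Y ↦ -2·4·1·1 = -8
  -2*X*Z ↦ -2·4·1·0 = 0
  3*Y**2 ↦ 3·1·1·1 = 3
  -2*Y*Z ↦ -2·1·1·0 = 0
  -3*Z**2 ↦ -3·1·1·0 = 0
Sum: F(4, 1, 0) = (48) + (-8) + (0) + (3) + (0) + (0) = 43.
Reducing mod 7: 43 ≡ 1 (mod 7).
Since F(a, b, c) ≡ 1 ≠ 0 (mod 7), P does NOT lie on the curve.


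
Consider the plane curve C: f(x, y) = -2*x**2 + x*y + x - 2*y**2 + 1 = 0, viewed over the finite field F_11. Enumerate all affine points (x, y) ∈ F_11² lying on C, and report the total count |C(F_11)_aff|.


Affine F_11-points: {(1, 0), (1, 6), (4, 3), (4, 10), (5, 0), (5, 8), (6, 7), (7, 10), (8, 6), (8, 9), (9, 3), (9, 7)}; count = 12.

For each of the 121 pairs (x, y) ∈ F_11², evaluate f(x, y) mod 11. Record the zeros.
  x = 0: [0↦1, 1↦10, 2↦4, 3↦5, 4↦2, 5↦6, 6↦6, 7↦2, 8↦5, 9↦4, 10↦10]  zeros at y ∈ ∅
  x = 1: [0↦0, 1↦10, 2↦5, 3↦7, 4↦5, 5↦10, 6↦0, 7↦8, 8↦1, 9↦1, 10↦8]  zeros at y ∈ {0, 6}
  x = 2: [0↦6, 1↦6, 2↦2, 3↦5, 4↦4, 5↦10, 6↦1, 7↦10, 8↦4, 9↦5, 10↦2]  zeros at y ∈ ∅
  x = 3: [0↦8, 1↦9, 2↦6, 3↦10, 4↦10, 5↦6, 6↦9, 7↦8, 8↦3, 9↦5, 10↦3]  zeros at y ∈ ∅
  x = 4: [0↦6, 1↦8, 2↦6, 3↦0, 4↦1, 5↦9, 6↦2, 7↦2, 8↦9, 9↦1, 10↦0]  zeros at y ∈ {3, 10}
  x = 5: [0↦0, 1↦3, 2↦2, 3↦8, 4↦10, 5↦8, 6↦2, 7↦3, 8↦0, 9↦4, 10↦4]  zeros at y ∈ {0, 8}
  x = 6: [0↦1, 1↦5, 2↦5, 3↦1, 4↦4, 5↦3, 6↦9, 7↦0, 8↦9, 9↦3, 10↦4]  zeros at y ∈ {7}
  x = 7: [0↦9, 1↦3, 2↦4, 3↦1, 4↦5, 5↦5, 6↦1, 7↦4, 8↦3, 9↦9, 10↦0]  zeros at y ∈ {10}
  x = 8: [0↦2, 1↦8, 2↦10, 3↦8, 4↦2, 5↦3, 6↦0, 7↦4, 8↦4, 9↦0, 10↦3]  zeros at y ∈ {6, 9}
  x = 9: [0↦2, 1↦9, 2↦1, 3↦0, 4↦6, 5↦8, 6↦6, 7↦0, 8↦1, 9↦9, 10↦2]  zeros at y ∈ {3, 7}
  x = 10: [0↦9, 1↦6, 2↦10, 3↦10, 4↦6, 5↦9, 6↦8, 7↦3, 8↦5, 9↦3, 10↦8]  zeros at y ∈ ∅
Collecting zeros: affine points = {(1, 0), (1, 6), (4, 3), (4, 10), (5, 0), (5, 8), (6, 7), (7, 10), (8, 6), (8, 9), (9, 3), (9, 7)}.
Total count |C(F_11)_aff| = 12.


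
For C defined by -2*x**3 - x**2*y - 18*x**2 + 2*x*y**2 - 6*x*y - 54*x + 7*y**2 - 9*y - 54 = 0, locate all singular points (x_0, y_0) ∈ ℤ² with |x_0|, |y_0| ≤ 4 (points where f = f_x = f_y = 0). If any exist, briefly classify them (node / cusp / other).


Singular points: {(-3, 0)}; classification: cusp.

Compute partial derivatives:
  f_x = -6*x**2 - 2*x*y - 36*x + 2*y**2 - 6*y - 54.
  f_y = -x**2 + 4*x*y - 6*x + 14*y - 9.
Scan x_0 ∈ {−4, ..., 4}. For each x_0, f_y(x_0, y) is a polynomial in y; find its integer roots y ∈ {−4, ..., 4}, then test f_x and f at those candidates.
  x = -4: f_y(-4, y) = -2*y - 1; no integer root y with |y| ≤ 4.
  x = -3: f_y(-3, y) = 2*y; vanishes at y ∈ {0}. (-3, 0): f_x = 0, f = 0 — SINGULAR.
  x = -2: f_y(-2, y) = 6*y - 1; no integer root y with |y| ≤ 4.
  x = -1: f_y(-1, y) = 10*y - 4; no integer root y with |y| ≤ 4.
  x = 0: f_y(0, y) = 14*y - 9; no integer root y with |y| ≤ 4.
  x = 1: f_y(1, y) = 18*y - 16; no integer root y with |y| ≤ 4.
  x = 2: f_y(2, y) = 22*y - 25; no integer root y with |y| ≤ 4.
  x = 3: f_y(3, y) = 26*y - 36; no integer root y with |y| ≤ 4.
  x = 4: f_y(4, y) = 30*y - 49; no integer root y with |y| ≤ 4.
Only singular point on the grid: (-3, 0).
Classify: substitute x = -3 + u, y = 0 + v and expand: f = -2*u**3 - u**2*v + 2*u*v**2 + v**2.
No constant or linear terms (consistent with a singular point). Quadratic part: v**2. Cubic part: -2*u**3 - u**2*v + 2*u*v**2.
The quadratic part v**2 is a perfect square, so there is a single (double) tangent line v = 0, i.e. y = 0. Restricting the cubic part to that line (v = 0) leaves -2*u**3 ≠ 0, so f is not divisible by v and the branch is v² ≈ 2*u**3 to lowest order — this is a cusp.
Classification: cusp.


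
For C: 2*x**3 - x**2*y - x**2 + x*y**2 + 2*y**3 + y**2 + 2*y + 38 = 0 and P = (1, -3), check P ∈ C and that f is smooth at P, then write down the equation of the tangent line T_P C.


Tangent line at P: 19*x + 43*y + 110 = 0.

Step 1: f(1, -3) = 0, so P lies on C.
Step 2: partial derivatives
  f_x(x, y) = 6*x**2 - 2*x*y - 2*x + y**2, f_y(x, y) = -x**2 + 2*x*y + 6*y**2 + 2*y + 2.
  f_x(P) = 19, f_y(P) = 43 (gradient nonzero, so P is smooth).
Step 3: tangent line at P: 19·(x − 1) + 43·(y − -3) = 0.
Expanding: 19*x + 43*y + 110 = 0.


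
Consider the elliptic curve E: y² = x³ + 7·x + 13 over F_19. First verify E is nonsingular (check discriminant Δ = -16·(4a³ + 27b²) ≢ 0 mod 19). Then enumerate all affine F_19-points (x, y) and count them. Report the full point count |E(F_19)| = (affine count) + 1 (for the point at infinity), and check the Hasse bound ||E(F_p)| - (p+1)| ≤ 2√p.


Affine points = {(2, 4), (2, 15), (3, 2), (3, 17), (6, 9), (6, 10), (7, 5), (7, 14), (8, 7), (8, 12), (9, 8), (9, 11), (10, 0), (12, 1), (12, 18), (14, 9), (14, 10), (15, 4), (15, 15), (18, 9), (18, 10)}; affine count = 21; |E(F_19)| = 22.

Discriminant check: Δ ∝ 4a³ + 27b² = 4·7³ + 27·13² = 4·343 + 27·169 ≡ 7 (mod 19). Nonzero ⇒ E is nonsingular.
For each x ∈ F_19, compute rhs = x³ + 7·x + 13 mod 19, then count y ∈ F_19 with y² ≡ rhs.
  x = 0: rhs = 13, matching y values: none (0 points).
  x = 1: rhs = 2, matching y values: none (0 points).
  x = 2: rhs = 16, matching y values: 4, 15 (2 points).
  x = 3: rhs = 4, matching y values: 2, 17 (2 points).
  x = 4: rhs = 10, matching y values: none (0 points).
  x = 5: rhs = 2, matching y values: none (0 points).
  x = 6: rhs = 5, matching y values: 9, 10 (2 points).
  x = 7: rhs = 6, matching y values: 5, 14 (2 points).
  x = 8: rhs = 11, matching y values: 7, 12 (2 points).
  x = 9: rhs = 7, matching y values: 8, 11 (2 points).
  x = 10: rhs = 0, matching y values: 0 (1 points).
  x = 11: rhs = 15, matching y values: none (0 points).
  x = 12: rhs = 1, matching y values: 1, 18 (2 points).
  x = 13: rhs = 2, matching y values: none (0 points).
  x = 14: rhs = 5, matching y values: 9, 10 (2 points).
  x = 15: rhs = 16, matching y values: 4, 15 (2 points).
  x = 16: rhs = 3, matching y values: none (0 points).
  x = 17: rhs = 10, matching y values: none (0 points).
  x = 18: rhs = 5, matching y values: 9, 10 (2 points).
Total affine count: 21.
Full point count |E(F_19)| = 21 + 1 = 22.
Hasse bound: |22 − (19+1)| = |2| = 2 ≤ 2√19 ≈ 8.7178 ✓.


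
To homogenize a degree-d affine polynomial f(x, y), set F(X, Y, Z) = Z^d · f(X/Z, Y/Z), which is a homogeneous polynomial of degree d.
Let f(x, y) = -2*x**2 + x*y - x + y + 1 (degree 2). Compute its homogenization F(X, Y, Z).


F(X, Y, Z) = -2*X**2 + X*Y - X*Z + Y*Z + Z**2

deg(f) = 2.
Substitute x = X/Z, y = Y/Z into f, then multiply by Z^2.
  monomial -2·x^2·y^0 ↦ -2·X^2·Y^0·Z^0.
  monomial 1·x^1·y^1 ↦ 1·X^1·Y^1·Z^0.
  monomial -1·x^1·y^0 ↦ -1·X^1·Y^0·Z^1.
  monomial 1·x^0·y^1 ↦ 1·X^0·Y^1·Z^1.
  monomial 1·x^0·y^0 ↦ 1·X^0·Y^0·Z^2.
Collecting: F(X, Y, Z) = -2*X**2 + X*Y - X*Z + Y*Z + Z**2.


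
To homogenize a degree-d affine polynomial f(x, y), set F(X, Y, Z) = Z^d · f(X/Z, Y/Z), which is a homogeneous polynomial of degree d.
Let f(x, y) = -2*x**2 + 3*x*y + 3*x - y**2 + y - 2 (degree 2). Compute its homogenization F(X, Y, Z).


F(X, Y, Z) = -2*X**2 + 3*X*Y + 3*X*Z - Y**2 + Y*Z - 2*Z**2

deg(f) = 2.
Substitute x = X/Z, y = Y/Z into f, then multiply by Z^2.
  monomial -2·x^2·y^0 ↦ -2·X^2·Y^0·Z^0.
  monomial 3·x^1·y^1 ↦ 3·X^1·Y^1·Z^0.
  monomial 3·x^1·y^0 ↦ 3·X^1·Y^0·Z^1.
  monomial -1·x^0·y^2 ↦ -1·X^0·Y^2·Z^0.
  monomial 1·x^0·y^1 ↦ 1·X^0·Y^1·Z^1.
  monomial -2·x^0·y^0 ↦ -2·X^0·Y^0·Z^2.
Collecting: F(X, Y, Z) = -2*X**2 + 3*X*Y + 3*X*Z - Y**2 + Y*Z - 2*Z**2.


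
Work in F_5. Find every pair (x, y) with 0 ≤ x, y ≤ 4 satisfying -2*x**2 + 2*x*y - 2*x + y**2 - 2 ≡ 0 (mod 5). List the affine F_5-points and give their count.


Affine F_5-points: {(3, 2)}; count = 1.

For each of the 25 pairs (x, y) ∈ F_5², evaluate f(x, y) mod 5. Record the zeros.
  x = 0: [0↦3, 1↦4, 2↦2, 3↦2, 4↦4]  zeros at y ∈ ∅
  x = 1: [0↦4, 1↦2, 2↦2, 3↦4, 4↦3]  zeros at y ∈ ∅
  x = 2: [0↦1, 1↦1, 2↦3, 3↦2, 4↦3]  zeros at y ∈ ∅
  x = 3: [0↦4, 1↦1, 2↦0, 3↦1, 4↦4]  zeros at y ∈ {2}
  x = 4: [0↦3, 1↦2, 2↦3, 3↦1, 4↦1]  zeros at y ∈ ∅
Collecting zeros: affine points = {(3, 2)}.
Total count |C(F_5)_aff| = 1.


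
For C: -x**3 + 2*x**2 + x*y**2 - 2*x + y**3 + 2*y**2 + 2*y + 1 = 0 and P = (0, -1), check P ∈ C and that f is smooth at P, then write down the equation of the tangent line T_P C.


Tangent line at P: -x + y + 1 = 0.

Step 1: f(0, -1) = 0, so P lies on C.
Step 2: partial derivatives
  f_x(x, y) = -3*x**2 + 4*x + y**2 - 2, f_y(x, y) = 2*x*y + 3*y**2 + 4*y + 2.
  f_x(P) = -1, f_y(P) = 1 (gradient nonzero, so P is smooth).
Step 3: tangent line at P: -1·(x − 0) + 1·(y − -1) = 0.
Expanding: -x + y + 1 = 0.


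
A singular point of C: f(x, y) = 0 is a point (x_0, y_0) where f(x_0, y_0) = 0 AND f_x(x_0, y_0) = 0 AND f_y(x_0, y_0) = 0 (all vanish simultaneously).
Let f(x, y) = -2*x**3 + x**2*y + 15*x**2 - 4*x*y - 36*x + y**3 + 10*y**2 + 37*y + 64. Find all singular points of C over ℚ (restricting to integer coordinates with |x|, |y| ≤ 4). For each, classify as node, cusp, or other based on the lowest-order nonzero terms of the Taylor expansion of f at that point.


Singular points: {(2, -3)}; classification: cusp.

Compute partial derivatives:
  f_x = -6*x**2 + 2*x*y + 30*x - 4*y - 36.
  f_y = x**2 - 4*x + 3*y**2 + 20*y + 37.
Scan x_0 ∈ {−4, ..., 4}. For each x_0, f_y(x_0, y) is a polynomial in y; find its integer roots y ∈ {−4, ..., 4}, then test f_x and f at those candidates.
  x = -4: f_y(-4, y) = 3*y**2 + 20*y + 69; no integer root y with |y| ≤ 4.
  x = -3: f_y(-3, y) = 3*y**2 + 20*y + 58; no integer root y with |y| ≤ 4.
  x = -2: f_y(-2, y) = 3*y**2 + 20*y + 49; no integer root y with |y| ≤ 4.
  x = -1: f_y(-1, y) = 3*y**2 + 20*y + 42; no integer root y with |y| ≤ 4.
  x = 0: f_y(0, y) = 3*y**2 + 20*y + 37; no integer root y with |y| ≤ 4.
  x = 1: f_y(1, y) = 3*y**2 + 20*y + 34; no integer root y with |y| ≤ 4.
  x = 2: f_y(2, y) = 3*y**2 + 20*y + 33; vanishes at y ∈ {-3}. (2, -3): f_x = 0, f = 0 — SINGULAR.
  x = 3: f_y(3, y) = 3*y**2 + 20*y + 34; no integer root y with |y| ≤ 4.
  x = 4: f_y(4, y) = 3*y**2 + 20*y + 37; no integer root y with |y| ≤ 4.
Only singular point on the grid: (2, -3).
Classify: substitute x = 2 + u, y = -3 + v and expand: f = -2*u**3 + u**2*v + v**3 + v**2.
No constant or linear terms (consistent with a singular point). Quadratic part: v**2. Cubic part: -2*u**3 + u**2*v + v**3.
The quadratic part v**2 is a perfect square, so there is a single (double) tangent line v = 0, i.e. y = -3. Restricting the cubic part to that line (v = 0) leaves -2*u**3 ≠ 0, so f is not divisible by v and the branch is v² ≈ 2*u**3 to lowest order — this is a cusp.
Classification: cusp.


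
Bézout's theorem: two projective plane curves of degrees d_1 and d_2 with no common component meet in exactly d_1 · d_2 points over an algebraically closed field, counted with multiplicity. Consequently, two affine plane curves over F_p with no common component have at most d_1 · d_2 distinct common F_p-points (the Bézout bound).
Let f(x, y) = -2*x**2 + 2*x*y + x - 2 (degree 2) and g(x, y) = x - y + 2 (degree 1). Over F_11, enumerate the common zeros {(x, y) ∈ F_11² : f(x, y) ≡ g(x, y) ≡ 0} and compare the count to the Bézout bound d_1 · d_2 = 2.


Common zeros: {(7, 9)}; count = 1; Bézout bound = 2.

deg(f) = 2, deg(g) = 1, so Bézout bound = 2.
Scan x ∈ F_11. For each x, list the y ∈ F_11 with f(x, y) ≡ 0 and those with g(x, y) ≡ 0 (mod 11); the common zeros in that column are the intersection.
  x = 0: f ≡ 0 at y ∈ ∅; g ≡ 0 at y ∈ {2}; common: ∅.
  x = 1: f ≡ 0 at y ∈ {7}; g ≡ 0 at y ∈ {3}; common: ∅.
  x = 2: f ≡ 0 at y ∈ {2}; g ≡ 0 at y ∈ {4}; common: ∅.
  x = 3: f ≡ 0 at y ∈ {1}; g ≡ 0 at y ∈ {5}; common: ∅.
  x = 4: f ≡ 0 at y ∈ {1}; g ≡ 0 at y ∈ {6}; common: ∅.
  x = 5: f ≡ 0 at y ∈ {8}; g ≡ 0 at y ∈ {7}; common: ∅.
  x = 6: f ≡ 0 at y ∈ {2}; g ≡ 0 at y ∈ {8}; common: ∅.
  x = 7: f ≡ 0 at y ∈ {9}; g ≡ 0 at y ∈ {9}; common: {9}.
  x = 8: f ≡ 0 at y ∈ {9}; g ≡ 0 at y ∈ {10}; common: ∅.
  x = 9: f ≡ 0 at y ∈ {8}; g ≡ 0 at y ∈ {0}; common: ∅.
  x = 10: f ≡ 0 at y ∈ {3}; g ≡ 0 at y ∈ {1}; common: ∅.
Collecting: common zeros = {(7, 9)}, so the count is 1.
Comparison with the Bézout bound: 1 ≤ 2 = deg(f)·deg(g), as expected for curves with no common component (the affine F_11-count falls short of the bound because intersections may lie at infinity, over extension fields, or carry multiplicity).


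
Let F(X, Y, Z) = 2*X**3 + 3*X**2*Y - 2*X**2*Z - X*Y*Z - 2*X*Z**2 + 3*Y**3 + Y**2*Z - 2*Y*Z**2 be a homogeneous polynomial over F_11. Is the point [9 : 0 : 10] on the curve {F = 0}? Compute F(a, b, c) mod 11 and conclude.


F(9,0,10) ≡ 7 (mod 11); P is NOT on the curve.

Evaluate F(9, 0, 10) term-by-term (mod 11).
  2*X**3 ↦ 2·729·1·1 = 1458
  3*X**2*Y ↦ 3·81·0·1 = 0
  -2*X**2*Z ↦ -2·81·1·10 = -1620
  -X*Y*Z ↦ -1·9·0·10 = 0
  -2*X*Z**2 ↦ -2·9·1·100 = -1800
  3*Y**3 ↦ 3·1·0·1 = 0
  Y**2*Z ↦ 1·1·0·10 = 0
  -2*Y*Z**2 ↦ -2·1·0·100 = 0
Sum: F(9, 0, 10) = (1458) + (0) + (-1620) + (0) + (-1800) + (0) + (0) + (0) = -1962.
Reducing mod 11: -1962 ≡ 7 (mod 11).
Since F(a, b, c) ≡ 7 ≠ 0 (mod 11), P does NOT lie on the curve.


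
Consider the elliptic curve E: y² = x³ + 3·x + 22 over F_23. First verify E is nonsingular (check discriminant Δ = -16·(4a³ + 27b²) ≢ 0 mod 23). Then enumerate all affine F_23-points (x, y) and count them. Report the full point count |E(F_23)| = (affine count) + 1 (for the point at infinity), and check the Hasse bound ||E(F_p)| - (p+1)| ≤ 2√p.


Affine points = {(1, 7), (1, 16), (2, 6), (2, 17), (3, 9), (3, 14), (4, 11), (4, 12), (5, 1), (5, 22), (6, 7), (6, 16), (7, 8), (7, 15), (8, 11), (8, 12), (11, 11), (11, 12), (13, 2), (13, 21), (14, 5), (14, 18), (16, 7), (16, 16), (17, 8), (17, 15), (20, 3), (20, 20), (21, 10), (21, 13), (22, 8), (22, 15)}; affine count = 32; |E(F_23)| = 33.

Discriminant check: Δ ∝ 4a³ + 27b² = 4·3³ + 27·22² = 4·27 + 27·484 ≡ 20 (mod 23). Nonzero ⇒ E is nonsingular.
For each x ∈ F_23, compute rhs = x³ + 3·x + 22 mod 23, then count y ∈ F_23 with y² ≡ rhs.
  x = 0: rhs = 22, matching y values: none (0 points).
  x = 1: rhs = 3, matching y values: 7, 16 (2 points).
  x = 2: rhs = 13, matching y values: 6, 17 (2 points).
  x = 3: rhs = 12, matching y values: 9, 14 (2 points).
  x = 4: rhs = 6, matching y values: 11, 12 (2 points).
  x = 5: rhs = 1, matching y values: 1, 22 (2 points).
  x = 6: rhs = 3, matching y values: 7, 16 (2 points).
  x = 7: rhs = 18, matching y values: 8, 15 (2 points).
  x = 8: rhs = 6, matching y values: 11, 12 (2 points).
  x = 9: rhs = 19, matching y values: none (0 points).
  x = 10: rhs = 17, matching y values: none (0 points).
  x = 11: rhs = 6, matching y values: 11, 12 (2 points).
  x = 12: rhs = 15, matching y values: none (0 points).
  x = 13: rhs = 4, matching y values: 2, 21 (2 points).
  x = 14: rhs = 2, matching y values: 5, 18 (2 points).
  x = 15: rhs = 15, matching y values: none (0 points).
  x = 16: rhs = 3, matching y values: 7, 16 (2 points).
  x = 17: rhs = 18, matching y values: 8, 15 (2 points).
  x = 18: rhs = 20, matching y values: none (0 points).
  x = 19: rhs = 15, matching y values: none (0 points).
  x = 20: rhs = 9, matching y values: 3, 20 (2 points).
  x = 21: rhs = 8, matching y values: 10, 13 (2 points).
  x = 22: rhs = 18, matching y values: 8, 15 (2 points).
Total affine count: 32.
Full point count |E(F_23)| = 32 + 1 = 33.
Hasse bound: |33 − (23+1)| = |9| = 9 ≤ 2√23 ≈ 9.5917 ✓.


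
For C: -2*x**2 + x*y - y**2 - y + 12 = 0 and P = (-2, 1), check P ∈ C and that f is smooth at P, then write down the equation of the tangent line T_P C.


Tangent line at P: 9*x - 5*y + 23 = 0.

Step 1: f(-2, 1) = 0, so P lies on C.
Step 2: partial derivatives
  f_x(x, y) = -4*x + y, f_y(x, y) = x - 2*y - 1.
  f_x(P) = 9, f_y(P) = -5 (gradient nonzero, so P is smooth).
Step 3: tangent line at P: 9·(x − -2) + -5·(y − 1) = 0.
Expanding: 9*x - 5*y + 23 = 0.


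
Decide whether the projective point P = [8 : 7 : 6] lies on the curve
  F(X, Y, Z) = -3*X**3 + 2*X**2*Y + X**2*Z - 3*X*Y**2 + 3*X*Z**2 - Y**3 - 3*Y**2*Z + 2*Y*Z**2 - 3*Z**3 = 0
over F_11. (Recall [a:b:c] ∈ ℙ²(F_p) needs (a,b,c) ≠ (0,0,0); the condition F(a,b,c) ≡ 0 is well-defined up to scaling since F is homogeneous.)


F(8,7,6) ≡ 10 (mod 11); P is NOT on the curve.

Evaluate F(8, 7, 6) term-by-term (mod 11).
  -3*X**3 ↦ -3·512·1·1 = -1536
  2*X**2*Y ↦ 2·64·7·1 = 896
  X**2*Z ↦ 1·64·1·6 = 384
  -3*X*Y**2 ↦ -3·8·49·1 = -1176
  3*X*Z**2 ↦ 3·8·1·36 = 864
  -Y**3 ↦ -1·1·343·1 = -343
  -3*Y**2*Z ↦ -3·1·49·6 = -882
  2*Y*Z**2 ↦ 2·1·7·36 = 504
  -3*Z**3 ↦ -3·1·1·216 = -648
Sum: F(8, 7, 6) = (-1536) + (896) + (384) + (-1176) + (864) + (-343) + (-882) + (504) + (-648) = -1937.
Reducing mod 11: -1937 ≡ 10 (mod 11).
Since F(a, b, c) ≡ 10 ≠ 0 (mod 11), P does NOT lie on the curve.


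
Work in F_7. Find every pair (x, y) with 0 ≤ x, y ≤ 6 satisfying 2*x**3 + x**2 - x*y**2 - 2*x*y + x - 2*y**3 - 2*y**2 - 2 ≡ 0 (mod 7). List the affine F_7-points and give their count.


Affine F_7-points: {(1, 4), (2, 5), (3, 4), (4, 3), (4, 5), (5, 1), (6, 4)}; count = 7.

For each of the 49 pairs (x, y) ∈ F_7², evaluate f(x, y) mod 7. Record the zeros.
  x = 0: [0↦5, 1↦1, 2↦2, 3↦3, 4↦6, 5↦6, 6↦5]  zeros at y ∈ ∅
  x = 1: [0↦2, 1↦2, 2↦5, 3↦6, 4↦0, 5↦3, 6↦3]  zeros at y ∈ {4}
  x = 2: [0↦6, 1↦3, 2↦1, 3↦2, 4↦1, 5↦0, 6↦1]  zeros at y ∈ {5}
  x = 3: [0↦1, 1↦2, 2↦2, 3↦3, 4↦0, 5↦2, 6↦4]  zeros at y ∈ {4}
  x = 4: [0↦6, 1↦4, 2↦6, 3↦0, 4↦2, 5↦0, 6↦3]  zeros at y ∈ {3, 5}
  x = 5: [0↦5, 1↦0, 2↦4, 3↦5, 4↦5, 5↦6, 6↦3]  zeros at y ∈ {1}
  x = 6: [0↦3, 1↦2, 2↦1, 3↦2, 4↦0, 5↦4, 6↦2]  zeros at y ∈ {4}
Collecting zeros: affine points = {(1, 4), (2, 5), (3, 4), (4, 3), (4, 5), (5, 1), (6, 4)}.
Total count |C(F_7)_aff| = 7.


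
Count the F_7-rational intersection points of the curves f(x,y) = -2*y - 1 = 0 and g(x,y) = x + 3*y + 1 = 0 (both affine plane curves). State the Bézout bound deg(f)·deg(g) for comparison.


Common zeros: {(4, 3)}; count = 1; Bézout bound = 1.

deg(f) = 1, deg(g) = 1, so Bézout bound = 1.
Scan x ∈ F_7. For each x, list the y ∈ F_7 with f(x, y) ≡ 0 and those with g(x, y) ≡ 0 (mod 7); the common zeros in that column are the intersection.
  x = 0: f ≡ 0 at y ∈ {3}; g ≡ 0 at y ∈ {2}; common: ∅.
  x = 1: f ≡ 0 at y ∈ {3}; g ≡ 0 at y ∈ {4}; common: ∅.
  x = 2: f ≡ 0 at y ∈ {3}; g ≡ 0 at y ∈ {6}; common: ∅.
  x = 3: f ≡ 0 at y ∈ {3}; g ≡ 0 at y ∈ {1}; common: ∅.
  x = 4: f ≡ 0 at y ∈ {3}; g ≡ 0 at y ∈ {3}; common: {3}.
  x = 5: f ≡ 0 at y ∈ {3}; g ≡ 0 at y ∈ {5}; common: ∅.
  x = 6: f ≡ 0 at y ∈ {3}; g ≡ 0 at y ∈ {0}; common: ∅.
Collecting: common zeros = {(4, 3)}, so the count is 1.
Comparison with the Bézout bound: 1 ≤ 1 = deg(f)·deg(g), as expected for curves with no common component (the bound is attained).


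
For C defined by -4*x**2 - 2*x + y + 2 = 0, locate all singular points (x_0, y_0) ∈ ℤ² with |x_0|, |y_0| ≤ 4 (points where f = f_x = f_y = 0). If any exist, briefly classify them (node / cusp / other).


No singular points in the scanned grid; C is smooth there.

Compute partial derivatives:
  f_x = -8*x - 2.
  f_y = 1.
f_y = 1 is a nonzero constant, so f_y never vanishes: no point (x, y) can satisfy f = f_x = f_y = 0. In particular no (x, y) ∈ {−4, ..., 4}² is singular; the curve is smooth.


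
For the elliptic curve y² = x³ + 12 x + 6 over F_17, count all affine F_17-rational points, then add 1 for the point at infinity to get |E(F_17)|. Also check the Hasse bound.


Affine points = {(1, 6), (1, 11), (2, 2), (2, 15), (3, 1), (3, 16), (4, 4), (4, 13), (5, 2), (5, 15), (7, 5), (7, 12), (8, 6), (8, 11), (10, 2), (10, 15), (12, 5), (12, 12), (13, 8), (13, 9), (15, 5), (15, 12)}; affine count = 22; |E(F_17)| = 23.

Discriminant check: Δ ∝ 4a³ + 27b² = 4·12³ + 27·6² = 4·1728 + 27·36 ≡ 13 (mod 17). Nonzero ⇒ E is nonsingular.
For each x ∈ F_17, compute rhs = x³ + 12·x + 6 mod 17, then count y ∈ F_17 with y² ≡ rhs.
  x = 0: rhs = 6, matching y values: none (0 points).
  x = 1: rhs = 2, matching y values: 6, 11 (2 points).
  x = 2: rhs = 4, matching y values: 2, 15 (2 points).
  x = 3: rhs = 1, matching y values: 1, 16 (2 points).
  x = 4: rhs = 16, matching y values: 4, 13 (2 points).
  x = 5: rhs = 4, matching y values: 2, 15 (2 points).
  x = 6: rhs = 5, matching y values: none (0 points).
  x = 7: rhs = 8, matching y values: 5, 12 (2 points).
  x = 8: rhs = 2, matching y values: 6, 11 (2 points).
  x = 9: rhs = 10, matching y values: none (0 points).
  x = 10: rhs = 4, matching y values: 2, 15 (2 points).
  x = 11: rhs = 7, matching y values: none (0 points).
  x = 12: rhs = 8, matching y values: 5, 12 (2 points).
  x = 13: rhs = 13, matching y values: 8, 9 (2 points).
  x = 14: rhs = 11, matching y values: none (0 points).
  x = 15: rhs = 8, matching y values: 5, 12 (2 points).
  x = 16: rhs = 10, matching y values: none (0 points).
Total affine count: 22.
Full point count |E(F_17)| = 22 + 1 = 23.
Hasse bound: |23 − (17+1)| = |5| = 5 ≤ 2√17 ≈ 8.2462 ✓.


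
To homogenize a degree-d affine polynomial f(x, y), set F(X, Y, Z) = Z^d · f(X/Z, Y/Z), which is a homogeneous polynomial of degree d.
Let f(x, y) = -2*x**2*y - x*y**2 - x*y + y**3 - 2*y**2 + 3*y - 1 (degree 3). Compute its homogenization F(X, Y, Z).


F(X, Y, Z) = -2*X**2*Y - X*Y**2 - X*Y*Z + Y**3 - 2*Y**2*Z + 3*Y*Z**2 - Z**3

deg(f) = 3.
Substitute x = X/Z, y = Y/Z into f, then multiply by Z^3.
  monomial -2·x^2·y^1 ↦ -2·X^2·Y^1·Z^0.
  monomial -1·x^1·y^2 ↦ -1·X^1·Y^2·Z^0.
  monomial -1·x^1·y^1 ↦ -1·X^1·Y^1·Z^1.
  monomial 1·x^0·y^3 ↦ 1·X^0·Y^3·Z^0.
  monomial -2·x^0·y^2 ↦ -2·X^0·Y^2·Z^1.
  monomial 3·x^0·y^1 ↦ 3·X^0·Y^1·Z^2.
  monomial -1·x^0·y^0 ↦ -1·X^0·Y^0·Z^3.
Collecting: F(X, Y, Z) = -2*X**2*Y - X*Y**2 - X*Y*Z + Y**3 - 2*Y**2*Z + 3*Y*Z**2 - Z**3.


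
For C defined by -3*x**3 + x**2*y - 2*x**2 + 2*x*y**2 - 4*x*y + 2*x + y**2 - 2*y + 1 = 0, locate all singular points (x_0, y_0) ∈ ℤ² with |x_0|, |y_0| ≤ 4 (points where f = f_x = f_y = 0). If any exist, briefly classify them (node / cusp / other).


Singular points: {(0, 1)}; classification: node.

Compute partial derivatives:
  f_x = -9*x**2 + 2*x*y - 4*x + 2*y**2 - 4*y + 2.
  f_y = x**2 + 4*x*y - 4*x + 2*y - 2.
Scan x_0 ∈ {−4, ..., 4}. For each x_0, f_y(x_0, y) is a polynomial in y; find its integer roots y ∈ {−4, ..., 4}, then test f_x and f at those candidates.
  x = -4: f_y(-4, y) = 30 - 14*y; no integer root y with |y| ≤ 4.
  x = -3: f_y(-3, y) = 19 - 10*y; no integer root y with |y| ≤ 4.
  x = -2: f_y(-2, y) = 10 - 6*y; no integer root y with |y| ≤ 4.
  x = -1: f_y(-1, y) = 3 - 2*y; no integer root y with |y| ≤ 4.
  x = 0: f_y(0, y) = 2*y - 2; vanishes at y ∈ {1}. (0, 1): f_x = 0, f = 0 — SINGULAR.
  x = 1: f_y(1, y) = 6*y - 5; no integer root y with |y| ≤ 4.
  x = 2: f_y(2, y) = 10*y - 6; no integer root y with |y| ≤ 4.
  x = 3: f_y(3, y) = 14*y - 5; no integer root y with |y| ≤ 4.
  x = 4: f_y(4, y) = 18*y - 2; no integer root y with |y| ≤ 4.
Only singular point on the grid: (0, 1).
Classify: substitute x = 0 + u, y = 1 + v and expand: f = -3*u**3 + u**2*v - u**2 + 2*u*v**2 + v**2.
No constant or linear terms (consistent with a singular point). Quadratic part: -u**2 + v**2. Cubic part: -3*u**3 + u**2*v + 2*u*v**2.
The quadratic part v**2 - u**2 = (v − u)(v + u) splits into two distinct linear factors, so there are two distinct tangent lines y − 1 = ±(x − 0) — this is a node (ordinary double point).
Classification: node.


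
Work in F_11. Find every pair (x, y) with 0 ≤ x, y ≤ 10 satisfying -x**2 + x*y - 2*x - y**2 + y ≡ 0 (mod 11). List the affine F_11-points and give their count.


Affine F_11-points: {(0, 0), (0, 1), (1, 4), (1, 9), (3, 2), (6, 9), (8, 2), (8, 7), (9, 0), (9, 10), (10, 1), (10, 10)}; count = 12.

For each of the 121 pairs (x, y) ∈ F_11², evaluate f(x, y) mod 11. Record the zeros.
  x = 0: [0↦0, 1↦0, 2↦9, 3↦5, 4↦10, 5↦2, 6↦3, 7↦2, 8↦10, 9↦5, 10↦9]  zeros at y ∈ {0, 1}
  x = 1: [0↦8, 1↦9, 2↦8, 3↦5, 4↦0, 5↦4, 6↦6, 7↦6, 8↦4, 9↦0, 10↦5]  zeros at y ∈ {4, 9}
  x = 2: [0↦3, 1↦5, 2↦5, 3↦3, 4↦10, 5↦4, 6↦7, 7↦8, 8↦7, 9↦4, 10↦10]  zeros at y ∈ ∅
  x = 3: [0↦7, 1↦10, 2↦0, 3↦10, 4↦7, 5↦2, 6↦6, 7↦8, 8↦8, 9↦6, 10↦2]  zeros at y ∈ {2}
  x = 4: [0↦9, 1↦2, 2↦4, 3↦4, 4↦2, 5↦9, 6↦3, 7↦6, 8↦7, 9↦6, 10↦3]  zeros at y ∈ ∅
  x = 5: [0↦9, 1↦3, 2↦6, 3↦7, 4↦6, 5↦3, 6↦9, 7↦2, 8↦4, 9↦4, 10↦2]  zeros at y ∈ ∅
  x = 6: [0↦7, 1↦2, 2↦6, 3↦8, 4↦8, 5↦6, 6↦2, 7↦7, 8↦10, 9↦0, 10↦10]  zeros at y ∈ {9}
  x = 7: [0↦3, 1↦10, 2↦4, 3↦7, 4↦8, 5↦7, 6↦4, 7↦10, 8↦3, 9↦5, 10↦5]  zeros at y ∈ ∅
  x = 8: [0↦8, 1↦5, 2↦0, 3↦4, 4↦6, 5↦6, 6↦4, 7↦0, 8↦5, 9↦8, 10↦9]  zeros at y ∈ {2, 7}
  x = 9: [0↦0, 1↦9, 2↦5, 3↦10, 4↦2, 5↦3, 6↦2, 7↦10, 8↦5, 9↦9, 10↦0]  zeros at y ∈ {0, 10}
  x = 10: [0↦1, 1↦0, 2↦8, 3↦3, 4↦7, 5↦9, 6↦9, 7↦7, 8↦3, 9↦8, 10↦0]  zeros at y ∈ {1, 10}
Collecting zeros: affine points = {(0, 0), (0, 1), (1, 4), (1, 9), (3, 2), (6, 9), (8, 2), (8, 7), (9, 0), (9, 10), (10, 1), (10, 10)}.
Total count |C(F_11)_aff| = 12.


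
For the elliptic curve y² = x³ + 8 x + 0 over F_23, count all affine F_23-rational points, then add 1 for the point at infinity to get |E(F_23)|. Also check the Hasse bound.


Affine points = {(0, 0), (1, 3), (1, 20), (2, 1), (2, 22), (4, 2), (4, 21), (5, 2), (5, 21), (7, 10), (7, 13), (8, 1), (8, 22), (11, 4), (11, 19), (13, 1), (13, 22), (14, 2), (14, 21), (17, 9), (17, 14), (20, 8), (20, 15)}; affine count = 23; |E(F_23)| = 24.

Discriminant check: Δ ∝ 4a³ + 27b² = 4·8³ + 27·0² = 4·512 + 27·0 ≡ 1 (mod 23). Nonzero ⇒ E is nonsingular.
For each x ∈ F_23, compute rhs = x³ + 8·x + 0 mod 23, then count y ∈ F_23 with y² ≡ rhs.
  x = 0: rhs = 0, matching y values: 0 (1 points).
  x = 1: rhs = 9, matching y values: 3, 20 (2 points).
  x = 2: rhs = 1, matching y values: 1, 22 (2 points).
  x = 3: rhs = 5, matching y values: none (0 points).
  x = 4: rhs = 4, matching y values: 2, 21 (2 points).
  x = 5: rhs = 4, matching y values: 2, 21 (2 points).
  x = 6: rhs = 11, matching y values: none (0 points).
  x = 7: rhs = 8, matching y values: 10, 13 (2 points).
  x = 8: rhs = 1, matching y values: 1, 22 (2 points).
  x = 9: rhs = 19, matching y values: none (0 points).
  x = 10: rhs = 22, matching y values: none (0 points).
  x = 11: rhs = 16, matching y values: 4, 19 (2 points).
  x = 12: rhs = 7, matching y values: none (0 points).
  x = 13: rhs = 1, matching y values: 1, 22 (2 points).
  x = 14: rhs = 4, matching y values: 2, 21 (2 points).
  x = 15: rhs = 22, matching y values: none (0 points).
  x = 16: rhs = 15, matching y values: none (0 points).
  x = 17: rhs = 12, matching y values: 9, 14 (2 points).
  x = 18: rhs = 19, matching y values: none (0 points).
  x = 19: rhs = 19, matching y values: none (0 points).
  x = 20: rhs = 18, matching y values: 8, 15 (2 points).
  x = 21: rhs = 22, matching y values: none (0 points).
  x = 22: rhs = 14, matching y values: none (0 points).
Total affine count: 23.
Full point count |E(F_23)| = 23 + 1 = 24.
Hasse bound: |24 − (23+1)| = |0| = 0 ≤ 2√23 ≈ 9.5917 ✓.


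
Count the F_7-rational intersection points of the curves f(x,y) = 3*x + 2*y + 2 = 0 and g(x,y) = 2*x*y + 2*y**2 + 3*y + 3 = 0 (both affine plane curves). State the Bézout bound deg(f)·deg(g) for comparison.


Common zeros: {(2, 3), (3, 5)}; count = 2; Bézout bound = 2.

deg(f) = 1, deg(g) = 2, so Bézout bound = 2.
Scan x ∈ F_7. For each x, list the y ∈ F_7 with f(x, y) ≡ 0 and those with g(x, y) ≡ 0 (mod 7); the common zeros in that column are the intersection.
  x = 0: f ≡ 0 at y ∈ {6}; g ≡ 0 at y ∈ ∅; common: ∅.
  x = 1: f ≡ 0 at y ∈ {1}; g ≡ 0 at y ∈ {2, 6}; common: ∅.
  x = 2: f ≡ 0 at y ∈ {3}; g ≡ 0 at y ∈ {3, 4}; common: {3}.
  x = 3: f ≡ 0 at y ∈ {5}; g ≡ 0 at y ∈ {1, 5}; common: {5}.
  x = 4: f ≡ 0 at y ∈ {0}; g ≡ 0 at y ∈ ∅; common: ∅.
  x = 5: f ≡ 0 at y ∈ {2}; g ≡ 0 at y ∈ ∅; common: ∅.
  x = 6: f ≡ 0 at y ∈ {4}; g ≡ 0 at y ∈ ∅; common: ∅.
Collecting: common zeros = {(2, 3), (3, 5)}, so the count is 2.
Comparison with the Bézout bound: 2 ≤ 2 = deg(f)·deg(g), as expected for curves with no common component (the bound is attained).


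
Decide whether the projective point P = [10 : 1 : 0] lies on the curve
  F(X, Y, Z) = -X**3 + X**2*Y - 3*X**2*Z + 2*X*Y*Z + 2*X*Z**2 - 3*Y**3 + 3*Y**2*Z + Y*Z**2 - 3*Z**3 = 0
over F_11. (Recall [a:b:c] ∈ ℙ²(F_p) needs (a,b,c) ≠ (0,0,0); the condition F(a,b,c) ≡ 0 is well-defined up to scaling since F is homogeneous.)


F(10,1,0) ≡ 10 (mod 11); P is NOT on the curve.

Evaluate F(10, 1, 0) term-by-term (mod 11).
  -X**3 ↦ -1·1000·1·1 = -1000
  X**2*Y ↦ 1·100·1·1 = 100
  -3*X**2*Z ↦ -3·100·1·0 = 0
  2*X*Y*Z ↦ 2·10·1·0 = 0
  2*X*Z**2 ↦ 2·10·1·0 = 0
  -3*Y**3 ↦ -3·1·1·1 = -3
  3*Y**2*Z ↦ 3·1·1·0 = 0
  Y*Z**2 ↦ 1·1·1·0 = 0
  -3*Z**3 ↦ -3·1·1·0 = 0
Sum: F(10, 1, 0) = (-1000) + (100) + (0) + (0) + (0) + (-3) + (0) + (0) + (0) = -903.
Reducing mod 11: -903 ≡ 10 (mod 11).
Since F(a, b, c) ≡ 10 ≠ 0 (mod 11), P does NOT lie on the curve.


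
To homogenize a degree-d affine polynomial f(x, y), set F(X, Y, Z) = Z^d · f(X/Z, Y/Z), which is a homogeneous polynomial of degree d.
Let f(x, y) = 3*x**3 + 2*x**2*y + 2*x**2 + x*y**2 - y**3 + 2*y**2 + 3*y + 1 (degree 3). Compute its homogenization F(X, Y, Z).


F(X, Y, Z) = 3*X**3 + 2*X**2*Y + 2*X**2*Z + X*Y**2 - Y**3 + 2*Y**2*Z + 3*Y*Z**2 + Z**3

deg(f) = 3.
Substitute x = X/Z, y = Y/Z into f, then multiply by Z^3.
  monomial 3·x^3·y^0 ↦ 3·X^3·Y^0·Z^0.
  monomial 2·x^2·y^1 ↦ 2·X^2·Y^1·Z^0.
  monomial 2·x^2·y^0 ↦ 2·X^2·Y^0·Z^1.
  monomial 1·x^1·y^2 ↦ 1·X^1·Y^2·Z^0.
  monomial -1·x^0·y^3 ↦ -1·X^0·Y^3·Z^0.
  monomial 2·x^0·y^2 ↦ 2·X^0·Y^2·Z^1.
  monomial 3·x^0·y^1 ↦ 3·X^0·Y^1·Z^2.
  monomial 1·x^0·y^0 ↦ 1·X^0·Y^0·Z^3.
Collecting: F(X, Y, Z) = 3*X**3 + 2*X**2*Y + 2*X**2*Z + X*Y**2 - Y**3 + 2*Y**2*Z + 3*Y*Z**2 + Z**3.


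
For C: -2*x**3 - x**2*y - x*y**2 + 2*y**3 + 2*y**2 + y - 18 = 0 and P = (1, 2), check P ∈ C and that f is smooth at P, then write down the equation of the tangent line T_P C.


Tangent line at P: -14*x + 28*y - 42 = 0.

Step 1: f(1, 2) = 0, so P lies on C.
Step 2: partial derivatives
  f_x(x, y) = -6*x**2 - 2*x*y - y**2, f_y(x, y) = -x**2 - 2*x*y + 6*y**2 + 4*y + 1.
  f_x(P) = -14, f_y(P) = 28 (gradient nonzero, so P is smooth).
Step 3: tangent line at P: -14·(x − 1) + 28·(y − 2) = 0.
Expanding: -14*x + 28*y - 42 = 0.


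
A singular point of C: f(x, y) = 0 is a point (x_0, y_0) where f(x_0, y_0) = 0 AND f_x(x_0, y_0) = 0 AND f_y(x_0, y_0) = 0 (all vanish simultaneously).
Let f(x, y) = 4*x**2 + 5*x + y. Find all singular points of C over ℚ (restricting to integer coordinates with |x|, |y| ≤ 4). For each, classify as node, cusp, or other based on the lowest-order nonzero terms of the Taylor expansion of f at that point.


No singular points in the scanned grid; C is smooth there.

Compute partial derivatives:
  f_x = 8*x + 5.
  f_y = 1.
f_y = 1 is a nonzero constant, so f_y never vanishes: no point (x, y) can satisfy f = f_x = f_y = 0. In particular no (x, y) ∈ {−4, ..., 4}² is singular; the curve is smooth.
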